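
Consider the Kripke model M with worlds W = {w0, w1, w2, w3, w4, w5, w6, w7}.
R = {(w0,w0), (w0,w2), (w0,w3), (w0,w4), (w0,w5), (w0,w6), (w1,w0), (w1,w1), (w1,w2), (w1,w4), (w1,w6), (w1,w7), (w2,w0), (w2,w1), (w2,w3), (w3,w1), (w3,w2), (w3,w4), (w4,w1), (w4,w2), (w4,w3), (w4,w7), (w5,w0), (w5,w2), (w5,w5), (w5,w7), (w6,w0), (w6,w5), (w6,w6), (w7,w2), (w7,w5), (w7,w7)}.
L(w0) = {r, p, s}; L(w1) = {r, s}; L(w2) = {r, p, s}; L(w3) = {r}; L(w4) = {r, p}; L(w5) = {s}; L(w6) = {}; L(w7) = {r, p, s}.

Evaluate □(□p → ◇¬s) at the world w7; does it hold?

At w7: □(□p → ◇¬s) requires □p → ◇¬s at every successor {w2, w5, w7}.
    At w2: □p is false, ◇¬s is true, so □p → ◇¬s is true.
      At w2: □p requires p at every successor {w0, w1, w3}.
        p fails at w1, so □p is false at w2.
      At w2: ◇¬s requires ¬s at some successor in {w0, w1, w3}.
        ¬s holds at w3, so ◇¬s is true at w2.
    At w5: □p is false, ◇¬s is false, so □p → ◇¬s is true.
      At w5: □p requires p at every successor {w0, w2, w5, w7}.
        p fails at w5, so □p is false at w5.
      At w5: ◇¬s requires ¬s at some successor in {w0, w2, w5, w7}.
        At w0: ¬s is false.
        At w2: ¬s is false.
        At w5: ¬s is false.
        At w7: ¬s is false.
      So ◇¬s is false at w5.
    At w7: □p is false, ◇¬s is false, so □p → ◇¬s is true.
      At w7: □p requires p at every successor {w2, w5, w7}.
        p fails at w5, so □p is false at w7.
      At w7: ◇¬s requires ¬s at some successor in {w2, w5, w7}.
        At w2: ¬s is false.
        At w5: ¬s is false.
        At w7: ¬s is false.
      So ◇¬s is false at w7.
So □(□p → ◇¬s) is true at w7.

Yes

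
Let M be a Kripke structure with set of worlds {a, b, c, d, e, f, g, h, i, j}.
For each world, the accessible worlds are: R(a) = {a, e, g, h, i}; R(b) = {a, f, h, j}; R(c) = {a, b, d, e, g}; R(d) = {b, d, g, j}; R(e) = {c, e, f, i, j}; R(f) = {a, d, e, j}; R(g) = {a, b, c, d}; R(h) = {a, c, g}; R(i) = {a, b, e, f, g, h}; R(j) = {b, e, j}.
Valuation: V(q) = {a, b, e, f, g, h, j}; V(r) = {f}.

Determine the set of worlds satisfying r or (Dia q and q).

a, b, e, f, g, h, j

Let φ = r or (Dia q and q). Evaluate φ at each world:
  a (successors {a, e, g, h, i}): φ is true.
  b (successors {a, f, h, j}): φ is true.
  c (successors {a, b, d, e, g}): φ is false.
  d (successors {b, d, g, j}): φ is false.
  e (successors {c, e, f, i, j}): φ is true.
  f (successors {a, d, e, j}): φ is true.
  g (successors {a, b, c, d}): φ is true.
  h (successors {a, c, g}): φ is true.
  i (successors {a, b, e, f, g, h}): φ is false.
  j (successors {b, e, j}): φ is true.
For instance, at j:
  At j: r is false, Dia q and q is true, so r or (Dia q and q) is true.
    At j: Dia q is true, q is true, so Dia q and q is true.
      At j: Dia q requires q at some successor in {b, e, j}.
        q holds at b, so Dia q is true at j.
Satisfying worlds: {a, b, e, f, g, h, j}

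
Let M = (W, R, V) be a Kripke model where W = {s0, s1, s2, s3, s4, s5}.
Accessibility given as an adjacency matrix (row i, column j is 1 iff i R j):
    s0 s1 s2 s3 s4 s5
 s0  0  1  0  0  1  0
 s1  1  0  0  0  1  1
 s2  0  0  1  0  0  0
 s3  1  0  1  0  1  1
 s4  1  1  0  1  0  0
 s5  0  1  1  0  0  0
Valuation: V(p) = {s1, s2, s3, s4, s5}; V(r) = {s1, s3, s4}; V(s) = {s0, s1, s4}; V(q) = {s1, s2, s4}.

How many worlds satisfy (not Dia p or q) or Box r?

Let φ = (not Dia p or q) or Box r. Evaluate φ at each world:
  s0 (successors {s1, s4}): φ is true.
  s1 (successors {s0, s4, s5}): φ is true.
  s2 (successors {s2}): φ is true.
  s3 (successors {s0, s2, s4, s5}): φ is false.
  s4 (successors {s0, s1, s3}): φ is true.
  s5 (successors {s1, s2}): φ is false.
For instance, at s2:
  At s2: not Dia p or q is true, Box r is false, so (not Dia p or q) or Box r is true.
    At s2: not Dia p is false, q is true, so not Dia p or q is true.
      At s2: Dia p is true, so not Dia p is false.
    At s2: Box r requires r at every successor {s2}.
      r fails at s2, so Box r is false at s2.
Satisfying worlds: {s0, s1, s2, s4}

4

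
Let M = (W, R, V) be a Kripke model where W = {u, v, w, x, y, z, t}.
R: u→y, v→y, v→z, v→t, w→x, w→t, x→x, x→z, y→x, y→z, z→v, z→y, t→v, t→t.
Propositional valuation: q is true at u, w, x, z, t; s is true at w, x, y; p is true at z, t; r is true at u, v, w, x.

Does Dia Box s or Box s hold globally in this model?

Recall that Box ψ holds at a world iff ψ holds at every accessible world, and Dia ψ holds iff ψ holds at some accessible world.
Let φ = Dia Box s or Box s. Evaluate φ at each world:
  u (successors {y}): φ is true.
  v (successors {y, z, t}): φ is false.
  w (successors {x, t}): φ is false.
  x (successors {x, z}): φ is false.
  y (successors {x, z}): φ is false.
  z (successors {v, y}): φ is false.
  t (successors {v, t}): φ is false.
Detail at v (counterexample):
  At v: Dia Box s is false, Box s is false, so Dia Box s or Box s is false.
    At v: Dia Box s requires Box s at some successor in {y, z, t}.
      At y: Box s is false.
      At z: Box s is false.
      At t: Box s is false.
    So Dia Box s is false at v.
    At v: Box s requires s at every successor {y, z, t}.
      s fails at z, so Box s is false at v.

No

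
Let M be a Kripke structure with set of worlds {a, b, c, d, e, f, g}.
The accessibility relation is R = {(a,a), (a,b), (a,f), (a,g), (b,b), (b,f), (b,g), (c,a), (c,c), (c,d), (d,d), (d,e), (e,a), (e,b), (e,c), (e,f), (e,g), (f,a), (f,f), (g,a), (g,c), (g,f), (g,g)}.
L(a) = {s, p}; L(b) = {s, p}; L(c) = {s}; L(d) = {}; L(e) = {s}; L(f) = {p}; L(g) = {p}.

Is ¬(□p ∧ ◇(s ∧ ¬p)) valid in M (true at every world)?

Yes

Let φ = ¬(□p ∧ ◇(s ∧ ¬p)). Evaluate φ at each world:
  a (successors {a, b, f, g}): φ is true.
  b (successors {b, f, g}): φ is true.
  c (successors {a, c, d}): φ is true.
  d (successors {d, e}): φ is true.
  e (successors {a, b, c, f, g}): φ is true.
  f (successors {a, f}): φ is true.
  g (successors {a, c, f, g}): φ is true.
For instance, at b:
  At b: □p ∧ ◇(s ∧ ¬p) is false, so ¬(□p ∧ ◇(s ∧ ¬p)) is true.
    At b: □p is true, ◇(s ∧ ¬p) is false, so □p ∧ ◇(s ∧ ¬p) is false.
      At b: □p requires p at every successor {b, f, g}.
        At b: p is true.
        At f: p is true.
        At g: p is true.
      So □p is true at b.
      At b: ◇(s ∧ ¬p) requires s ∧ ¬p at some successor in {b, f, g}.
        At b: s ∧ ¬p is false.
        At f: s ∧ ¬p is false.
        At g: s ∧ ¬p is false.
      So ◇(s ∧ ¬p) is false at b.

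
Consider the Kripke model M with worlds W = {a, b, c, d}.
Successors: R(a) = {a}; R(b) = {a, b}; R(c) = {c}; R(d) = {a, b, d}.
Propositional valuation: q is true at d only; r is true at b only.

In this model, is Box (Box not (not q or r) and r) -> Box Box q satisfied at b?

Yes

At b: Box (Box not (not q or r) and r) is false, Box Box q is false, so Box (Box not (not q or r) and r) -> Box Box q is true.
  At b: Box (Box not (not q or r) and r) requires Box not (not q or r) and r at every successor {a, b}.
    Box not (not q or r) and r fails at a, so Box (Box not (not q or r) and r) is false at b.
      At a: Box not (not q or r) is false, r is false, so Box not (not q or r) and r is false.
  At b: Box Box q requires Box q at every successor {a, b}.
    Box q fails at a, so Box Box q is false at b.
      At a: Box q requires q at every successor {a}.
        q fails at a, so Box q is false at a.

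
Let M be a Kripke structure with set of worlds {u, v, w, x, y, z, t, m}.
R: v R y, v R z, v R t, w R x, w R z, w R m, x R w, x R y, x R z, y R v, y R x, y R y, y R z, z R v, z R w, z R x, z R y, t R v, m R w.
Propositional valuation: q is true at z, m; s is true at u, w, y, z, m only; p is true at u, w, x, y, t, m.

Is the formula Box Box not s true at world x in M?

At x: Box Box not s requires Box not s at every successor {w, y, z}.
  Box not s fails at w, so Box Box not s is false at x.
    At w: Box not s requires not s at every successor {x, z, m}.
      not s fails at z, so Box not s is false at w.

No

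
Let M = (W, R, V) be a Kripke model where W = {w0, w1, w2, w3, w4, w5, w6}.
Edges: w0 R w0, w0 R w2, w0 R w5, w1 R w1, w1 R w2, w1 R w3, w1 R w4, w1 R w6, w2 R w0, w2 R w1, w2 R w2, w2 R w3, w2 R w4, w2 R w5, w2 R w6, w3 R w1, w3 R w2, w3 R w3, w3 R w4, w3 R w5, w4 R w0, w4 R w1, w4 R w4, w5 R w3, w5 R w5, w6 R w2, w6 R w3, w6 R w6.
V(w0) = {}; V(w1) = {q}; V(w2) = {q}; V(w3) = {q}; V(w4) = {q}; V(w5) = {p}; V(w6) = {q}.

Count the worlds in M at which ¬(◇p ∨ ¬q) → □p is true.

Let φ = ¬(◇p ∨ ¬q) → □p. Evaluate φ at each world:
  w0 (successors {w0, w2, w5}): φ is true.
  w1 (successors {w1, w2, w3, w4, w6}): φ is false.
  w2 (successors {w0, w1, w2, w3, w4, w5, w6}): φ is true.
  w3 (successors {w1, w2, w3, w4, w5}): φ is true.
  w4 (successors {w0, w1, w4}): φ is false.
  w5 (successors {w3, w5}): φ is true.
  w6 (successors {w2, w3, w6}): φ is false.
For instance, at w3:
  At w3: ¬(◇p ∨ ¬q) is false, □p is false, so ¬(◇p ∨ ¬q) → □p is true.
    At w3: ◇p ∨ ¬q is true, so ¬(◇p ∨ ¬q) is false.
      At w3: ◇p is true, ¬q is false, so ◇p ∨ ¬q is true.
    At w3: □p requires p at every successor {w1, w2, w3, w4, w5}.
      p fails at w1, so □p is false at w3.
Satisfying worlds: {w0, w2, w3, w5}

4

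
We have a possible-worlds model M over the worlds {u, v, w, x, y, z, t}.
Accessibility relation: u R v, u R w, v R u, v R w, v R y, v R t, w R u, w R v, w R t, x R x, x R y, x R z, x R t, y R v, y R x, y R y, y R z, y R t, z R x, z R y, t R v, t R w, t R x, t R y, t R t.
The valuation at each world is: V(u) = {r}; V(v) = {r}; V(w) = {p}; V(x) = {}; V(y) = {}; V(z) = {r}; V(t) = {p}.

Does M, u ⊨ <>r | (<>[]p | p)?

Yes

At u: <>r is true, <>[]p | p is false, so <>r | (<>[]p | p) is true.
  At u: <>r requires r at some successor in {v, w}.
    r holds at v, so <>r is true at u.
  At u: <>[]p is false, p is false, so <>[]p | p is false.
    At u: <>[]p requires []p at some successor in {v, w}.
      At v: []p is false.
      At w: []p is false.
    So <>[]p is false at u.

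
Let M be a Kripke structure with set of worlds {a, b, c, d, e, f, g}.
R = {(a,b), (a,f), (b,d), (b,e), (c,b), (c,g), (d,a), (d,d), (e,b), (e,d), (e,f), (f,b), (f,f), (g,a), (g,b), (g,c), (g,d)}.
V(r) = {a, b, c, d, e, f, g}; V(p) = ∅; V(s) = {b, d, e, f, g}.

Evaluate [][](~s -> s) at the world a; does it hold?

Yes

At a: [][](~s -> s) requires [](~s -> s) at every successor {b, f}.
    At b: [](~s -> s) requires ~s -> s at every successor {d, e}.
      At d: ~s -> s is true.
      At e: ~s -> s is true.
    So [](~s -> s) is true at b.
    At f: [](~s -> s) requires ~s -> s at every successor {b, f}.
      At b: ~s -> s is true.
      At f: ~s -> s is true.
    So [](~s -> s) is true at f.
So [][](~s -> s) is true at a.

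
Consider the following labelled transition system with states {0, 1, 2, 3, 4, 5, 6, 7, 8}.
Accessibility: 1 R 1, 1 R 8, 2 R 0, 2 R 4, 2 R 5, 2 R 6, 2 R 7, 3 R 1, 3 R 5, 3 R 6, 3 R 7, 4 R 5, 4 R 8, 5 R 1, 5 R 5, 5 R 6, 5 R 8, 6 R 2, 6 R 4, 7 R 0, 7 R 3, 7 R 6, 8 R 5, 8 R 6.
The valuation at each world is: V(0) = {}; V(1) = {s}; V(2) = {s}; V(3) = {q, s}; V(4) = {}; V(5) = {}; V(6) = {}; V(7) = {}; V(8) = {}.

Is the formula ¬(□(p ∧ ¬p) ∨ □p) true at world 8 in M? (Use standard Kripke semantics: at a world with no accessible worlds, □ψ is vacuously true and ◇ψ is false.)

At 8: □(p ∧ ¬p) ∨ □p is false, so ¬(□(p ∧ ¬p) ∨ □p) is true.
  At 8: □(p ∧ ¬p) is false, □p is false, so □(p ∧ ¬p) ∨ □p is false.
    At 8: □(p ∧ ¬p) requires p ∧ ¬p at every successor {5, 6}.
      p ∧ ¬p fails at 5, so □(p ∧ ¬p) is false at 8.
    At 8: □p requires p at every successor {5, 6}.
      p fails at 5, so □p is false at 8.

Yes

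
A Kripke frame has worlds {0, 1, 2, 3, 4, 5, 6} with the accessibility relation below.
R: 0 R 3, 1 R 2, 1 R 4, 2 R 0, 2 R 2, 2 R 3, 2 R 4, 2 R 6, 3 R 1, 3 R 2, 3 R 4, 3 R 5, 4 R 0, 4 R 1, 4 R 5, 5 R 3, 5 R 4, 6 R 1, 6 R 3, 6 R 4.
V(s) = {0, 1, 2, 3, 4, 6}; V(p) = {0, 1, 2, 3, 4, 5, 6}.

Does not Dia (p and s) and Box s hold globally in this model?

No

Let φ = not Dia (p and s) and Box s. Evaluate φ at each world:
  0 (successors {3}): φ is false.
  1 (successors {2, 4}): φ is false.
  2 (successors {0, 2, 3, 4, 6}): φ is false.
  3 (successors {1, 2, 4, 5}): φ is false.
  4 (successors {0, 1, 5}): φ is false.
  5 (successors {3, 4}): φ is false.
  6 (successors {1, 3, 4}): φ is false.
Detail at 0 (counterexample):
  At 0: not Dia (p and s) is false, Box s is true, so not Dia (p and s) and Box s is false.
    At 0: Dia (p and s) is true, so not Dia (p and s) is false.
      At 0: Dia (p and s) requires p and s at some successor in {3}.
        p and s holds at 3, so Dia (p and s) is true at 0.
    At 0: Box s requires s at every successor {3}.
      At 3: s is true.
    So Box s is true at 0.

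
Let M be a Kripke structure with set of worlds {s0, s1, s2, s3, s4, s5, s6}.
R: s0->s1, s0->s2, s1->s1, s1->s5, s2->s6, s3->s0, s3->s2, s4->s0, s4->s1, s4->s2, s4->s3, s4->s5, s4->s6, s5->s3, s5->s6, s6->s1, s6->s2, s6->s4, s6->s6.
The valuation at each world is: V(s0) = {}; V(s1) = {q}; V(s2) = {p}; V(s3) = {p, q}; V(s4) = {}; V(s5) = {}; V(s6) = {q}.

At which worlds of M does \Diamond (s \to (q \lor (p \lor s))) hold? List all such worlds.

s0, s1, s2, s3, s4, s5, s6

Let φ = \Diamond (s \to (q \lor (p \lor s))). Evaluate φ at each world:
  s0 (successors {s1, s2}): φ is true.
  s1 (successors {s1, s5}): φ is true.
  s2 (successors {s6}): φ is true.
  s3 (successors {s0, s2}): φ is true.
  s4 (successors {s0, s1, s2, s3, s5, s6}): φ is true.
  s5 (successors {s3, s6}): φ is true.
  s6 (successors {s1, s2, s4, s6}): φ is true.
For instance, at s2:
  At s2: \Diamond (s \to (q \lor (p \lor s))) requires s \to (q \lor (p \lor s)) at some successor in {s6}.
    s \to (q \lor (p \lor s)) holds at s6, so \Diamond (s \to (q \lor (p \lor s))) is true at s2.
Satisfying worlds: {s0, s1, s2, s3, s4, s5, s6}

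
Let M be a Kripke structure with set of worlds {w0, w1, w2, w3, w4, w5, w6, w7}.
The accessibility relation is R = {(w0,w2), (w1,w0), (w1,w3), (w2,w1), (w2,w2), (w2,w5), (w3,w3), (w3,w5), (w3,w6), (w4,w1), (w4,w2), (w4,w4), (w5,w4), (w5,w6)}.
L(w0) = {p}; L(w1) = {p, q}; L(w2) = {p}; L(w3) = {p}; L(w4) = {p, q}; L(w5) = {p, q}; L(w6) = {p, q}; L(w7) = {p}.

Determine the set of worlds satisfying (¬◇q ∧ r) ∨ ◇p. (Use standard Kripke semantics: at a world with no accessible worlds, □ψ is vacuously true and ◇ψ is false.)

w0, w1, w2, w3, w4, w5

Let φ = (¬◇q ∧ r) ∨ ◇p. Evaluate φ at each world:
  w0 (successors {w2}): φ is true.
  w1 (successors {w0, w3}): φ is true.
  w2 (successors {w1, w2, w5}): φ is true.
  w3 (successors {w3, w5, w6}): φ is true.
  w4 (successors {w1, w2, w4}): φ is true.
  w5 (successors {w4, w6}): φ is true.
  w6 (successors ∅): φ is false.
  w7 (successors ∅): φ is false.
For instance, at w1:
  At w1: ¬◇q ∧ r is false, ◇p is true, so (¬◇q ∧ r) ∨ ◇p is true.
    At w1: ¬◇q is true, r is false, so ¬◇q ∧ r is false.
      At w1: ◇q is false, so ¬◇q is true.
    At w1: ◇p requires p at some successor in {w0, w3}.
      p holds at w0, so ◇p is true at w1.
Satisfying worlds: {w0, w1, w2, w3, w4, w5}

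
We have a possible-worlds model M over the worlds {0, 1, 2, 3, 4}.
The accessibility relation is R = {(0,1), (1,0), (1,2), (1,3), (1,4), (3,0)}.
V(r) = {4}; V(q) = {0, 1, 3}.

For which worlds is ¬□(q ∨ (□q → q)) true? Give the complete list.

1

Recall that □ψ holds at a world iff ψ holds at every accessible world, and ◇ψ holds iff ψ holds at some accessible world.
Let φ = ¬□(q ∨ (□q → q)). Evaluate φ at each world:
  0 (successors {1}): φ is false.
  1 (successors {0, 2, 3, 4}): φ is true.
  2 (successors ∅): φ is false.
  3 (successors {0}): φ is false.
  4 (successors ∅): φ is false.
For instance, at 0:
  At 0: □(q ∨ (□q → q)) is true, so ¬□(q ∨ (□q → q)) is false.
    At 0: □(q ∨ (□q → q)) requires q ∨ (□q → q) at every successor {1}.
      At 1: q ∨ (□q → q) is true.
    So □(q ∨ (□q → q)) is true at 0.
Satisfying worlds: {1}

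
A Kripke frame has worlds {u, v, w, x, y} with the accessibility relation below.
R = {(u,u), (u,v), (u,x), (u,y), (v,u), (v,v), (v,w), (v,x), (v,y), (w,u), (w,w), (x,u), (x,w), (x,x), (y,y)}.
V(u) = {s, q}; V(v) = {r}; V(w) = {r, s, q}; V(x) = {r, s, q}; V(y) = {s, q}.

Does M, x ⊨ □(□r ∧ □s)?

No

Recall that □ψ holds at a world iff ψ holds at every accessible world, and ◇ψ holds iff ψ holds at some accessible world.
At x: □(□r ∧ □s) requires □r ∧ □s at every successor {u, w, x}.
  □r ∧ □s fails at u, so □(□r ∧ □s) is false at x.
    At u: □r is false, □s is false, so □r ∧ □s is false.
      At u: □r requires r at every successor {u, v, x, y}.
        r fails at u, so □r is false at u.
      At u: □s requires s at every successor {u, v, x, y}.
        s fails at v, so □s is false at u.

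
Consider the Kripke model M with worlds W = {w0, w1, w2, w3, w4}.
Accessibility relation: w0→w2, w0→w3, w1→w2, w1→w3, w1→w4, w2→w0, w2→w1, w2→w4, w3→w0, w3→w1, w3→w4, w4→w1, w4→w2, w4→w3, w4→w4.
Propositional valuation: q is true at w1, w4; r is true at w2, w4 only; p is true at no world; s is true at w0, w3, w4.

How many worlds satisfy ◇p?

0

Recall that ◇ψ holds at a world iff ψ holds at some accessible world.
Let φ = ◇p. Evaluate φ at each world:
  w0 (successors {w2, w3}): φ is false.
  w1 (successors {w2, w3, w4}): φ is false.
  w2 (successors {w0, w1, w4}): φ is false.
  w3 (successors {w0, w1, w4}): φ is false.
  w4 (successors {w1, w2, w3, w4}): φ is false.
For instance, at w4:
  At w4: ◇p requires p at some successor in {w1, w2, w3, w4}.
    At w1: p is false.
    At w2: p is false.
    At w3: p is false.
    At w4: p is false.
  So ◇p is false at w4.
Satisfying worlds: none.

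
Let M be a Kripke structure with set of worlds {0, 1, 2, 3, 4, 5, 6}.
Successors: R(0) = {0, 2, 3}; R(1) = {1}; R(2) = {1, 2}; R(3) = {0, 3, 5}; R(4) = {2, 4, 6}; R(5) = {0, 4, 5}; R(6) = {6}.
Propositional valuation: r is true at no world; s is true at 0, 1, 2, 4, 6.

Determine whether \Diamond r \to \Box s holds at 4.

Recall that \Box ψ holds at a world iff ψ holds at every accessible world, and \Diamond ψ holds iff ψ holds at some accessible world.
At 4: \Diamond r is false, \Box s is true, so \Diamond r \to \Box s is true.
  At 4: \Diamond r requires r at some successor in {2, 4, 6}.
    At 2: r is false.
    At 4: r is false.
    At 6: r is false.
  So \Diamond r is false at 4.
  At 4: \Box s requires s at every successor {2, 4, 6}.
    At 2: s is true.
    At 4: s is true.
    At 6: s is true.
  So \Box s is true at 4.

Yes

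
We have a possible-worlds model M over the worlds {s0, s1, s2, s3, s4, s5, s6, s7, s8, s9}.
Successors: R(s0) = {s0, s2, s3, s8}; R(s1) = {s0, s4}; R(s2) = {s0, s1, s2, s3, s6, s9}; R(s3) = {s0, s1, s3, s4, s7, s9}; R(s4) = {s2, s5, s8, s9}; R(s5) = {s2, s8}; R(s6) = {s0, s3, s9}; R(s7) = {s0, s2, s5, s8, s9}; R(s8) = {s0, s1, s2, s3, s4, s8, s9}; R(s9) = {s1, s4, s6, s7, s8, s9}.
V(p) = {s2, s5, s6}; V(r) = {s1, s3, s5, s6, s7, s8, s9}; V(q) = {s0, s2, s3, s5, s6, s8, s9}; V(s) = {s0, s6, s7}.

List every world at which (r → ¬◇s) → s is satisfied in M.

Let φ = (r → ¬◇s) → s. Evaluate φ at each world:
  s0 (successors {s0, s2, s3, s8}): φ is true.
  s1 (successors {s0, s4}): φ is true.
  s2 (successors {s0, s1, s2, s3, s6, s9}): φ is false.
  s3 (successors {s0, s1, s3, s4, s7, s9}): φ is true.
  s4 (successors {s2, s5, s8, s9}): φ is false.
  s5 (successors {s2, s8}): φ is false.
  s6 (successors {s0, s3, s9}): φ is true.
  s7 (successors {s0, s2, s5, s8, s9}): φ is true.
  s8 (successors {s0, s1, s2, s3, s4, s8, s9}): φ is true.
  s9 (successors {s1, s4, s6, s7, s8, s9}): φ is true.
For instance, at s5:
  At s5: r → ¬◇s is true, s is false, so (r → ¬◇s) → s is false.
    At s5: r is true, ¬◇s is true, so r → ¬◇s is true.
      At s5: ◇s is false, so ¬◇s is true.
Satisfying worlds: {s0, s1, s3, s6, s7, s8, s9}

s0, s1, s3, s6, s7, s8, s9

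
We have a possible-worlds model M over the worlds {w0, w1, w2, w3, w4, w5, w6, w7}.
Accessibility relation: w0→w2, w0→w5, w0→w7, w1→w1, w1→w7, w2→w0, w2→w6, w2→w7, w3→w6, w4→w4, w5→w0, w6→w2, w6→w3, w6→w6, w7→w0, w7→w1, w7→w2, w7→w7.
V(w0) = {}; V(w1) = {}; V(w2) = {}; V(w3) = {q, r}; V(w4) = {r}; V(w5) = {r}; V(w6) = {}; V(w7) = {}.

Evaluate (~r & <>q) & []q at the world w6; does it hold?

No

Recall that []ψ holds at a world iff ψ holds at every accessible world, and <>ψ holds iff ψ holds at some accessible world.
At w6: ~r & <>q is true, []q is false, so (~r & <>q) & []q is false.
  At w6: ~r is true, <>q is true, so ~r & <>q is true.
    At w6: <>q requires q at some successor in {w2, w3, w6}.
      q holds at w3, so <>q is true at w6.
  At w6: []q requires q at every successor {w2, w3, w6}.
    q fails at w2, so []q is false at w6.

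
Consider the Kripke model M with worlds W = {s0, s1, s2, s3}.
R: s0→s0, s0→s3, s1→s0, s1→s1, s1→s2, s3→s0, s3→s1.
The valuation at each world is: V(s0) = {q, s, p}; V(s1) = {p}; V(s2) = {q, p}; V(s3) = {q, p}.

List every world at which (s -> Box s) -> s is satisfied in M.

s0

Let φ = (s -> Box s) -> s. Evaluate φ at each world:
  s0 (successors {s0, s3}): φ is true.
  s1 (successors {s0, s1, s2}): φ is false.
  s2 (successors ∅): φ is false.
  s3 (successors {s0, s1}): φ is false.
For instance, at s3:
  At s3: s -> Box s is true, s is false, so (s -> Box s) -> s is false.
    At s3: s is false, Box s is false, so s -> Box s is true.
      At s3: Box s requires s at every successor {s0, s1}.
        s fails at s1, so Box s is false at s3.
Satisfying worlds: {s0}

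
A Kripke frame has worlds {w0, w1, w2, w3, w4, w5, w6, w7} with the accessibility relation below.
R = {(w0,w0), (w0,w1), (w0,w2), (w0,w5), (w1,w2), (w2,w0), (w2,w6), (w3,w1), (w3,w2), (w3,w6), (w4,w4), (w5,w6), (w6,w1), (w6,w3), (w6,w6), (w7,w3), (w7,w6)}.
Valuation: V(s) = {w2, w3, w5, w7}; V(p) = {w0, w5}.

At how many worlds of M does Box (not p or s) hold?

Let φ = Box (not p or s). Evaluate φ at each world:
  w0 (successors {w0, w1, w2, w5}): φ is false.
  w1 (successors {w2}): φ is true.
  w2 (successors {w0, w6}): φ is false.
  w3 (successors {w1, w2, w6}): φ is true.
  w4 (successors {w4}): φ is true.
  w5 (successors {w6}): φ is true.
  w6 (successors {w1, w3, w6}): φ is true.
  w7 (successors {w3, w6}): φ is true.
For instance, at w0:
  At w0: Box (not p or s) requires not p or s at every successor {w0, w1, w2, w5}.
    not p or s fails at w0, so Box (not p or s) is false at w0.
Satisfying worlds: {w1, w3, w4, w5, w6, w7}

6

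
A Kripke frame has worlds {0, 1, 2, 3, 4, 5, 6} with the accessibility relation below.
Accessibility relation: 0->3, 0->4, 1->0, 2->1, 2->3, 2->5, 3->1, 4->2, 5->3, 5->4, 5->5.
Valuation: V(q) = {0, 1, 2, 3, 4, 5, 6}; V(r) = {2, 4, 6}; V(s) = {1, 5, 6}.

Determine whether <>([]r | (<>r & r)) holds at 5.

Yes

At 5: <>([]r | (<>r & r)) requires []r | (<>r & r) at some successor in {3, 4, 5}.
  []r | (<>r & r) holds at 4, so <>([]r | (<>r & r)) is true at 5.
    At 4: []r is true, <>r & r is true, so []r | (<>r & r) is true.
      At 4: []r requires r at every successor {2}.
        At 2: r is true.
      So []r is true at 4.
      At 4: <>r is true, r is true, so <>r & r is true.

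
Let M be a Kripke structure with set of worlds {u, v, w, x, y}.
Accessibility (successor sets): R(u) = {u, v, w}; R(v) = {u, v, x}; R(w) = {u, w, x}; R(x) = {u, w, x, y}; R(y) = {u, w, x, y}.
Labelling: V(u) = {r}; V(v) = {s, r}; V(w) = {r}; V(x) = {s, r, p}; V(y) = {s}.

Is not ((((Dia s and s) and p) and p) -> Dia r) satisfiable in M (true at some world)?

No

Let φ = not ((((Dia s and s) and p) and p) -> Dia r). Evaluate φ at each world:
  u (successors {u, v, w}): φ is false.
  v (successors {u, v, x}): φ is false.
  w (successors {u, w, x}): φ is false.
  x (successors {u, w, x, y}): φ is false.
  y (successors {u, w, x, y}): φ is false.
For instance, at w:
  At w: (((Dia s and s) and p) and p) -> Dia r is true, so not ((((Dia s and s) and p) and p) -> Dia r) is false.
    At w: ((Dia s and s) and p) and p is false, Dia r is true, so (((Dia s and s) and p) and p) -> Dia r is true.
      At w: (Dia s and s) and p is false, p is false, so ((Dia s and s) and p) and p is false.
      At w: Dia r requires r at some successor in {u, w, x}.
        r holds at u, so Dia r is true at w.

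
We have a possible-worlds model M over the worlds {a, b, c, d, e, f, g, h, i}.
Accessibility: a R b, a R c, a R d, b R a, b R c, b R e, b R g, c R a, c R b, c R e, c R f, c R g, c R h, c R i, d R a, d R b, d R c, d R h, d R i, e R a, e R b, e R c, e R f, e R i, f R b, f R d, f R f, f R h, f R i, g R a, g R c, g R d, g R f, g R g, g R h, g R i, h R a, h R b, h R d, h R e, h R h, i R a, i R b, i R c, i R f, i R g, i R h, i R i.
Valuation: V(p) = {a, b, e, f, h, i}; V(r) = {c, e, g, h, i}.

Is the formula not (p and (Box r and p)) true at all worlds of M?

Let φ = not (p and (Box r and p)). Evaluate φ at each world:
  a (successors {b, c, d}): φ is true.
  b (successors {a, c, e, g}): φ is true.
  c (successors {a, b, e, f, g, h, i}): φ is true.
  d (successors {a, b, c, h, i}): φ is true.
  e (successors {a, b, c, f, i}): φ is true.
  f (successors {b, d, f, h, i}): φ is true.
  g (successors {a, c, d, f, g, h, i}): φ is true.
  h (successors {a, b, d, e, h}): φ is true.
  i (successors {a, b, c, f, g, h, i}): φ is true.
For instance, at e:
  At e: p and (Box r and p) is false, so not (p and (Box r and p)) is true.
    At e: p is true, Box r and p is false, so p and (Box r and p) is false.
      At e: Box r is false, p is true, so Box r and p is false.

Yes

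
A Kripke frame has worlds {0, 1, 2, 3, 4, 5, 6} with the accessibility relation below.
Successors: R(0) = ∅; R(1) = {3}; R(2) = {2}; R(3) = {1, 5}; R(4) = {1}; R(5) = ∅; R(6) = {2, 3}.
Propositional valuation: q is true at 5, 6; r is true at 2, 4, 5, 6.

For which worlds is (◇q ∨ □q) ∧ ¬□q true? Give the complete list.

3

Let φ = (◇q ∨ □q) ∧ ¬□q. Evaluate φ at each world:
  0 (successors ∅): φ is false.
  1 (successors {3}): φ is false.
  2 (successors {2}): φ is false.
  3 (successors {1, 5}): φ is true.
  4 (successors {1}): φ is false.
  5 (successors ∅): φ is false.
  6 (successors {2, 3}): φ is false.
For instance, at 6:
  At 6: ◇q ∨ □q is false, ¬□q is true, so (◇q ∨ □q) ∧ ¬□q is false.
    At 6: ◇q is false, □q is false, so ◇q ∨ □q is false.
      At 6: ◇q requires q at some successor in {2, 3}.
        At 2: q is false.
        At 3: q is false.
      So ◇q is false at 6.
      At 6: □q requires q at every successor {2, 3}.
        q fails at 2, so □q is false at 6.
    At 6: □q is false, so ¬□q is true.
      At 6: □q requires q at every successor {2, 3}.
        q fails at 2, so □q is false at 6.
Satisfying worlds: {3}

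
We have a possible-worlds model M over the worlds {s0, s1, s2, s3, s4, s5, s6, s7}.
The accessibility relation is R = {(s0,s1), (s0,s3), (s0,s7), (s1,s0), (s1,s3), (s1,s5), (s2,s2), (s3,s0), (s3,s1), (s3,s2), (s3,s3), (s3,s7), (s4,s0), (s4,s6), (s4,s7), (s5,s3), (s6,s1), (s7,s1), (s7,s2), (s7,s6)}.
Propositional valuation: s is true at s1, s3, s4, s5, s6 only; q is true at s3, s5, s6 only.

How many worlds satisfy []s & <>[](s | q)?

Let φ = []s & <>[](s | q). Evaluate φ at each world:
  s0 (successors {s1, s3, s7}): φ is false.
  s1 (successors {s0, s3, s5}): φ is false.
  s2 (successors {s2}): φ is false.
  s3 (successors {s0, s1, s2, s3, s7}): φ is false.
  s4 (successors {s0, s6, s7}): φ is false.
  s5 (successors {s3}): φ is false.
  s6 (successors {s1}): φ is false.
  s7 (successors {s1, s2, s6}): φ is false.
For instance, at s5:
  At s5: []s is true, <>[](s | q) is false, so []s & <>[](s | q) is false.
    At s5: []s requires s at every successor {s3}.
      At s3: s is true.
    So []s is true at s5.
    At s5: <>[](s | q) requires [](s | q) at some successor in {s3}.
      At s3: [](s | q) is false.
    So <>[](s | q) is false at s5.
Satisfying worlds: none.

0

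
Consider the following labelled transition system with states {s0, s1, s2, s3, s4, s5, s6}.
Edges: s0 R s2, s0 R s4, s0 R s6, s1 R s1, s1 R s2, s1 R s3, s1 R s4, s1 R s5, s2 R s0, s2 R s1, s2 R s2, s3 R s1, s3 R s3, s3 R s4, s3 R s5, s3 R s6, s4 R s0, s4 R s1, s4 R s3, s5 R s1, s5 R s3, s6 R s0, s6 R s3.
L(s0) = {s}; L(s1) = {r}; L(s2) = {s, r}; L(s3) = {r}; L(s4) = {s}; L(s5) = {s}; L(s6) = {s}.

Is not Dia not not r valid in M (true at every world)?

No

Let φ = not Dia not not r. Evaluate φ at each world:
  s0 (successors {s2, s4, s6}): φ is false.
  s1 (successors {s1, s2, s3, s4, s5}): φ is false.
  s2 (successors {s0, s1, s2}): φ is false.
  s3 (successors {s1, s3, s4, s5, s6}): φ is false.
  s4 (successors {s0, s1, s3}): φ is false.
  s5 (successors {s1, s3}): φ is false.
  s6 (successors {s0, s3}): φ is false.
Detail at s0 (counterexample):
  At s0: Dia not not r is true, so not Dia not not r is false.
    At s0: Dia not not r requires not not r at some successor in {s2, s4, s6}.
      not not r holds at s2, so Dia not not r is true at s0.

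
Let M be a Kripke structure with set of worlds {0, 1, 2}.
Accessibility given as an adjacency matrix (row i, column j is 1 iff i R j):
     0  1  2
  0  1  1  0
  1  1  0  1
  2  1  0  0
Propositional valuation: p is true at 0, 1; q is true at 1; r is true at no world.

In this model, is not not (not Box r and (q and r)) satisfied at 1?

At 1: not (not Box r and (q and r)) is true, so not not (not Box r and (q and r)) is false.
  At 1: not Box r and (q and r) is false, so not (not Box r and (q and r)) is true.
    At 1: not Box r is true, q and r is false, so not Box r and (q and r) is false.
      At 1: Box r is false, so not Box r is true.

No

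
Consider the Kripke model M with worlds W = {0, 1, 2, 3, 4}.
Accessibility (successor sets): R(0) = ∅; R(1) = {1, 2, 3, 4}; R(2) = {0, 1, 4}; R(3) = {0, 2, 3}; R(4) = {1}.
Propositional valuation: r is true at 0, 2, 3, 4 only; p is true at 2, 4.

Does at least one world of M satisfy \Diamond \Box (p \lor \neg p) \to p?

Let φ = \Diamond \Box (p \lor \neg p) \to p. Evaluate φ at each world:
  0 (successors ∅): φ is true.
  1 (successors {1, 2, 3, 4}): φ is false.
  2 (successors {0, 1, 4}): φ is true.
  3 (successors {0, 2, 3}): φ is false.
  4 (successors {1}): φ is true.
Detail at 0 (witness):
  At 0: \Diamond \Box (p \lor \neg p) is false, p is false, so \Diamond \Box (p \lor \neg p) \to p is true.
    At 0: no accessible worlds, so \Diamond \Box (p \lor \neg p) is false.

Yes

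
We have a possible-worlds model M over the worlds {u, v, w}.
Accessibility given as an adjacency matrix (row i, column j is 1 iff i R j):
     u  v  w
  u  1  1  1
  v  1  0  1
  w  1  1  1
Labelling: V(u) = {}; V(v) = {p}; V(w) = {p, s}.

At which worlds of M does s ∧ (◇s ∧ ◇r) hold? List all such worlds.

Recall that ◇ψ holds at a world iff ψ holds at some accessible world.
Let φ = s ∧ (◇s ∧ ◇r). Evaluate φ at each world:
  u (successors {u, v, w}): φ is false.
  v (successors {u, w}): φ is false.
  w (successors {u, v, w}): φ is false.
For instance, at w:
  At w: s is true, ◇s ∧ ◇r is false, so s ∧ (◇s ∧ ◇r) is false.
    At w: ◇s is true, ◇r is false, so ◇s ∧ ◇r is false.
      At w: ◇s requires s at some successor in {u, v, w}.
        s holds at w, so ◇s is true at w.
      At w: ◇r requires r at some successor in {u, v, w}.
        At u: r is false.
        At v: r is false.
        At w: r is false.
      So ◇r is false at w.
Satisfying worlds: none.

none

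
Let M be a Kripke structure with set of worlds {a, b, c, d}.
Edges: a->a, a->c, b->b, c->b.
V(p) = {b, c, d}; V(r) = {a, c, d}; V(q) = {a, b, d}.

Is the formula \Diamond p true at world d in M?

At d: no accessible worlds, so \Diamond p is false.

No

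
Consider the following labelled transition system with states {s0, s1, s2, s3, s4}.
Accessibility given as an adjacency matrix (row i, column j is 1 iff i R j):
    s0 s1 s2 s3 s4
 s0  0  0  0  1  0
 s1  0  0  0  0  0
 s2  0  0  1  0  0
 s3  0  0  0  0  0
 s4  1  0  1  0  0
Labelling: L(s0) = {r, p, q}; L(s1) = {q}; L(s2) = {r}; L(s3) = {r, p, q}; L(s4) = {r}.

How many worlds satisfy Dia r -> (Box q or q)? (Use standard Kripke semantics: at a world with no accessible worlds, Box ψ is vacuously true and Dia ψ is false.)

Recall that Box ψ holds at a world iff ψ holds at every accessible world, and Dia ψ holds iff ψ holds at some accessible world.
Let φ = Dia r -> (Box q or q). Evaluate φ at each world:
  s0 (successors {s3}): φ is true.
  s1 (successors ∅): φ is true.
  s2 (successors {s2}): φ is false.
  s3 (successors ∅): φ is true.
  s4 (successors {s0, s2}): φ is false.
For instance, at s4:
  At s4: Dia r is true, Box q or q is false, so Dia r -> (Box q or q) is false.
    At s4: Dia r requires r at some successor in {s0, s2}.
      r holds at s0, so Dia r is true at s4.
    At s4: Box q is false, q is false, so Box q or q is false.
      At s4: Box q requires q at every successor {s0, s2}.
        q fails at s2, so Box q is false at s4.
Satisfying worlds: {s0, s1, s3}

3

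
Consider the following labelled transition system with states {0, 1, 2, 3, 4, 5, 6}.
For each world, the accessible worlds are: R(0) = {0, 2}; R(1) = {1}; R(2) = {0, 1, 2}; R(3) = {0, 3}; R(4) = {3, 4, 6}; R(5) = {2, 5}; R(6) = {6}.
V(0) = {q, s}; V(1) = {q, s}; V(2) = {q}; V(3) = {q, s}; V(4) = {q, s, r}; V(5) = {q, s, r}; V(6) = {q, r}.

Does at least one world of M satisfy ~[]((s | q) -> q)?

Recall that []ψ holds at a world iff ψ holds at every accessible world, and <>ψ holds iff ψ holds at some accessible world.
Let φ = ~[]((s | q) -> q). Evaluate φ at each world:
  0 (successors {0, 2}): φ is false.
  1 (successors {1}): φ is false.
  2 (successors {0, 1, 2}): φ is false.
  3 (successors {0, 3}): φ is false.
  4 (successors {3, 4, 6}): φ is false.
  5 (successors {2, 5}): φ is false.
  6 (successors {6}): φ is false.
For instance, at 1:
  At 1: []((s | q) -> q) is true, so ~[]((s | q) -> q) is false.
    At 1: []((s | q) -> q) requires (s | q) -> q at every successor {1}.
      At 1: (s | q) -> q is true.
    So []((s | q) -> q) is true at 1.

No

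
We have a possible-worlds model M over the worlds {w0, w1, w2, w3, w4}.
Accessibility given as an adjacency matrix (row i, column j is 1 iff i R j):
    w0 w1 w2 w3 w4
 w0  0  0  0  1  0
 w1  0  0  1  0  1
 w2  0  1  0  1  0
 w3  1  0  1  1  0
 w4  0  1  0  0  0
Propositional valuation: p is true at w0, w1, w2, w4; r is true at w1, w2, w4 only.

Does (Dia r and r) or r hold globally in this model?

Let φ = (Dia r and r) or r. Evaluate φ at each world:
  w0 (successors {w3}): φ is false.
  w1 (successors {w2, w4}): φ is true.
  w2 (successors {w1, w3}): φ is true.
  w3 (successors {w0, w2, w3}): φ is false.
  w4 (successors {w1}): φ is true.
Detail at w0 (counterexample):
  At w0: Dia r and r is false, r is false, so (Dia r and r) or r is false.
    At w0: Dia r is false, r is false, so Dia r and r is false.
      At w0: Dia r requires r at some successor in {w3}.
        At w3: r is false.
      So Dia r is false at w0.

No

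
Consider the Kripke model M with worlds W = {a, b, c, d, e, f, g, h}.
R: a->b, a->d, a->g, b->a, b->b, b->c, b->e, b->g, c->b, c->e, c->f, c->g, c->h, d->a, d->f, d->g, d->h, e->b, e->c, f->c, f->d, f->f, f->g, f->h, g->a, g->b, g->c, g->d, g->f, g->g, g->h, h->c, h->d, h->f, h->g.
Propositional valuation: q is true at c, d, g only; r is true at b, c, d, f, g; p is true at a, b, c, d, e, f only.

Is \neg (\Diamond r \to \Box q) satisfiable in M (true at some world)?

Yes

Let φ = \neg (\Diamond r \to \Box q). Evaluate φ at each world:
  a (successors {b, d, g}): φ is true.
  b (successors {a, b, c, e, g}): φ is true.
  c (successors {b, e, f, g, h}): φ is true.
  d (successors {a, f, g, h}): φ is true.
  e (successors {b, c}): φ is true.
  f (successors {c, d, f, g, h}): φ is true.
  g (successors {a, b, c, d, f, g, h}): φ is true.
  h (successors {c, d, f, g}): φ is true.
Detail at a (witness):
  At a: \Diamond r \to \Box q is false, so \neg (\Diamond r \to \Box q) is true.
    At a: \Diamond r is true, \Box q is false, so \Diamond r \to \Box q is false.
      At a: \Diamond r requires r at some successor in {b, d, g}.
        r holds at b, so \Diamond r is true at a.
      At a: \Box q requires q at every successor {b, d, g}.
        q fails at b, so \Box q is false at a.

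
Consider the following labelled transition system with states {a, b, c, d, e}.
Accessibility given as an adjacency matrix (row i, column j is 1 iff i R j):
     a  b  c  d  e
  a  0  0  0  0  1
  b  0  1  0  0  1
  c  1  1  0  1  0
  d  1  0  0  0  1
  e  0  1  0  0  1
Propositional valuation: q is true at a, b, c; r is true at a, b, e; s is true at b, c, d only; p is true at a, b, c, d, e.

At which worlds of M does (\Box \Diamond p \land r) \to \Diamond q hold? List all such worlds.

b, c, d, e

Recall that \Box ψ holds at a world iff ψ holds at every accessible world, and \Diamond ψ holds iff ψ holds at some accessible world.
Let φ = (\Box \Diamond p \land r) \to \Diamond q. Evaluate φ at each world:
  a (successors {e}): φ is false.
  b (successors {b, e}): φ is true.
  c (successors {a, b, d}): φ is true.
  d (successors {a, e}): φ is true.
  e (successors {b, e}): φ is true.
For instance, at c:
  At c: \Box \Diamond p \land r is false, \Diamond q is true, so (\Box \Diamond p \land r) \to \Diamond q is true.
    At c: \Box \Diamond p is true, r is false, so \Box \Diamond p \land r is false.
      At c: \Box \Diamond p requires \Diamond p at every successor {a, b, d}.
        At a: \Diamond p is true.
        At b: \Diamond p is true.
        At d: \Diamond p is true.
      So \Box \Diamond p is true at c.
    At c: \Diamond q requires q at some successor in {a, b, d}.
      q holds at a, so \Diamond q is true at c.
Satisfying worlds: {b, c, d, e}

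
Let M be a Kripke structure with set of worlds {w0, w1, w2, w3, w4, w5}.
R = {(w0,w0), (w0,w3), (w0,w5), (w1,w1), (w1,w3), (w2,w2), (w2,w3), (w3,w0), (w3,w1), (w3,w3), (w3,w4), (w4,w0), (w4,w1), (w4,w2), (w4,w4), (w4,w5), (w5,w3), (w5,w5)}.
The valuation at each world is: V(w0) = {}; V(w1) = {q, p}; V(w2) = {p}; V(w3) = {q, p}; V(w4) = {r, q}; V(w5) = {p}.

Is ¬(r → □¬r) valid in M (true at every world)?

Recall that □ψ holds at a world iff ψ holds at every accessible world, and ◇ψ holds iff ψ holds at some accessible world.
Let φ = ¬(r → □¬r). Evaluate φ at each world:
  w0 (successors {w0, w3, w5}): φ is false.
  w1 (successors {w1, w3}): φ is false.
  w2 (successors {w2, w3}): φ is false.
  w3 (successors {w0, w1, w3, w4}): φ is false.
  w4 (successors {w0, w1, w2, w4, w5}): φ is true.
  w5 (successors {w3, w5}): φ is false.
Detail at w0 (counterexample):
  At w0: r → □¬r is true, so ¬(r → □¬r) is false.
    At w0: r is false, □¬r is true, so r → □¬r is true.
      At w0: □¬r requires ¬r at every successor {w0, w3, w5}.
        At w0: ¬r is true.
        At w3: ¬r is true.
        At w5: ¬r is true.
      So □¬r is true at w0.

No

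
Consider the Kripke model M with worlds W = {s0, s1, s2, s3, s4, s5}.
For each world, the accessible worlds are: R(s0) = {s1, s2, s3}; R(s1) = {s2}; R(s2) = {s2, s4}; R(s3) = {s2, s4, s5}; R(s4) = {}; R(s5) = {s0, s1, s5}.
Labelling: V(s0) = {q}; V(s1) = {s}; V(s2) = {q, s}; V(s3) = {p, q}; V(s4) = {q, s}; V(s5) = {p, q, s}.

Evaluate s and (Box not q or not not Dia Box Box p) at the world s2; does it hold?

At s2: s is true, Box not q or not not Dia Box Box p is true, so s and (Box not q or not not Dia Box Box p) is true.
  At s2: Box not q is false, not not Dia Box Box p is true, so Box not q or not not Dia Box Box p is true.
    At s2: Box not q requires not q at every successor {s2, s4}.
      not q fails at s2, so Box not q is false at s2.
    At s2: not Dia Box Box p is false, so not not Dia Box Box p is true.
      At s2: Dia Box Box p is true, so not Dia Box Box p is false.

Yes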